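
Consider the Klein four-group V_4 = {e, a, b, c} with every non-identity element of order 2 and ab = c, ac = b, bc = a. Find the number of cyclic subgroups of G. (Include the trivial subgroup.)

Each element a generates a cyclic subgroup ⟨a⟩; distinct elements may generate the same one (a cyclic group of order d has φ(d) generators).
Cyclic subgroups by order — order 1: 1; order 2: 3.
Total: 4.

4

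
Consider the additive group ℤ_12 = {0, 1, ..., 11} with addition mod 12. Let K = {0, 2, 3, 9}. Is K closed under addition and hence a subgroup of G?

2 ∈ K but its inverse 10 ∉ K, so K is not a subgroup.

No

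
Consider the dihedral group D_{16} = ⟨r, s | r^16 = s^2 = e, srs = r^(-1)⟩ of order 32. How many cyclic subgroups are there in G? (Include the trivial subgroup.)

21

Each element a generates a cyclic subgroup ⟨a⟩; distinct elements may generate the same one (a cyclic group of order d has φ(d) generators).
Cyclic subgroups by order — order 1: 1; order 2: 17; order 4: 1; order 8: 1; order 16: 1.
Total: 21.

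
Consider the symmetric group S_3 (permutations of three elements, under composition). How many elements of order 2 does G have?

The elements of order 2 are: (2 3), (1 2), (1 3).
That's 3.

3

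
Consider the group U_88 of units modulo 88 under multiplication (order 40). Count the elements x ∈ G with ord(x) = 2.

7

The elements of order 2 are: 21, 23, 43, 45, 65, 67, 87.
That's 7.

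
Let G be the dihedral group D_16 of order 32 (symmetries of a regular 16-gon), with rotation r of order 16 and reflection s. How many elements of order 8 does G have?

4

The elements of order 8 are: r^2, r^6, r^10, r^14.
That's 4.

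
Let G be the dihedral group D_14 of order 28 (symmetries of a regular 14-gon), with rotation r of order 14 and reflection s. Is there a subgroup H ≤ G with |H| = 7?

7 | 28. A subgroup of order 7 is {e, r^2, r^4, r^6, r^8, r^10, r^12}.

Yes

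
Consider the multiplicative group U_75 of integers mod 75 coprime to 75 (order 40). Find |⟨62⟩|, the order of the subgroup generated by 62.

Compute successive powers of 62 mod 75: 62, 19, 53, 61, 32, 34, 8, 46, …; 62^20 ≡ 1 (mod 75).
So |⟨62⟩| = 20.

20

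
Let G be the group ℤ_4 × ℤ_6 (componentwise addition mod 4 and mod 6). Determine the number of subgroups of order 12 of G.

|G| = 24 and 12 | 24, so subgroups of order 12 are possible by Lagrange.
The subgroups of order 12 are: {(0,0), (0,1), (0,2), (0,3), (0,4), (0,5), (2,0), (2,1), (2,2), (2,3), (2,4), (2,5)}; {(0,0), (0,2), (0,4), (1,0), (1,2), (1,4), (2,0), (2,2), (2,4), (3,0), (3,2), (3,4)}; {(0,0), (0,2), (0,4), (1,1), (1,3), (1,5), (2,0), (2,2), (2,4), (3,1), (3,3), (3,5)}.
So G has 3 subgroups of order 12.

3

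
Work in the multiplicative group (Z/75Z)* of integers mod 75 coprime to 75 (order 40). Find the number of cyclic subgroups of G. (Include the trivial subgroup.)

Group the elements of G by the cyclic subgroup they generate; each cyclic subgroup of order d accounts for φ(d) elements.
Cyclic subgroups by order — order 1: 1; order 2: 3; order 4: 2; order 5: 1; order 10: 3; order 20: 2.
Total: 12.

12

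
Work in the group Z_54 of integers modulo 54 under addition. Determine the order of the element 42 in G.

In Z_54, the order of an element a is n/gcd(a, n).
gcd(42, 54) = 6, so |⟨42⟩| = 54/6 = 9.

9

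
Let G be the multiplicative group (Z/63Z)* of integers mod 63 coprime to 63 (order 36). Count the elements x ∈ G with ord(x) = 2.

The elements of order 2 are: 8, 55, 62.
That's 3.

3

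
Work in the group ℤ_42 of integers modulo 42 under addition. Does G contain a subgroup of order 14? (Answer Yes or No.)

14 | 42. A subgroup of order 14 is {0, 3, 6, 9, 12, 15, 18, 21, 24, 27, 30, 33, 36, 39}.

Yes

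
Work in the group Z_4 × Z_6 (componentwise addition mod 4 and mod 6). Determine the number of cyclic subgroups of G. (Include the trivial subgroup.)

12

Each element a generates a cyclic subgroup ⟨a⟩; distinct elements may generate the same one (a cyclic group of order d has φ(d) generators).
Cyclic subgroups by order — order 1: 1; order 2: 3; order 3: 1; order 4: 2; order 6: 3; order 12: 2.
Total: 12.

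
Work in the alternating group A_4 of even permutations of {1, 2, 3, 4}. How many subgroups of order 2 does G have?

|G| = 12 and 2 | 12, so subgroups of order 2 are possible by Lagrange.
The subgroups of order 2 are: {e, (1 2)(3 4)}; {e, (1 3)(2 4)}; {e, (1 4)(2 3)}.
So G has 3 subgroups of order 2.

3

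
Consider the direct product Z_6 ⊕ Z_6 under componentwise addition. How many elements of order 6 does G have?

24

An element (a,b) has order lcm(ord(a), ord(b)); count pairs with lcm equal to 6.
Enumerating gives 24 such elements.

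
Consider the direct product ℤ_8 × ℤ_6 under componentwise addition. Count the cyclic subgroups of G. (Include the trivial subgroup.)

Group the elements of G by the cyclic subgroup they generate; each cyclic subgroup of order d accounts for φ(d) elements.
Cyclic subgroups by order — order 1: 1; order 2: 3; order 3: 1; order 4: 2; order 6: 3; order 8: 2; order 12: 2; order 24: 2.
Total: 16.

16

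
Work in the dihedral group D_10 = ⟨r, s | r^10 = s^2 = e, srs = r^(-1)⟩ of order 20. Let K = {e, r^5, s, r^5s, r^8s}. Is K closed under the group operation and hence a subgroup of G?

Closure fails: s · r^8s = r^2 ∉ K. So K is not a subgroup.

No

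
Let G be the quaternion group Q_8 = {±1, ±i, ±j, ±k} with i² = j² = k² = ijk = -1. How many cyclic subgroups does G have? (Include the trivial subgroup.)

Group the elements of G by the cyclic subgroup they generate; each cyclic subgroup of order d accounts for φ(d) elements.
Cyclic subgroups by order — order 1: 1; order 2: 1; order 4: 3.
Total: 5.

5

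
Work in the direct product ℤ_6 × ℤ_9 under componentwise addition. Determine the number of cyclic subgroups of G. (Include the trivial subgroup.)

16

A cyclic subgroup of order d is generated by each of its φ(d) elements of order d, so the cyclic subgroups of order d number (#elements of order d)/φ(d).
Cyclic subgroups by order — order 1: 1; order 2: 1; order 3: 4; order 6: 4; order 9: 3; order 18: 3.
Total: 16.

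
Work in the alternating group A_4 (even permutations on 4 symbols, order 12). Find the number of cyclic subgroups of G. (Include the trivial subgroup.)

8

A cyclic subgroup of order d is generated by each of its φ(d) elements of order d, so the cyclic subgroups of order d number (#elements of order d)/φ(d).
Cyclic subgroups by order — order 1: 1; order 2: 3; order 3: 4.
Total: 8.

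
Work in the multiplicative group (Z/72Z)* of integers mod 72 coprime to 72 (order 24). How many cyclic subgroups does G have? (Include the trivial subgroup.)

16

Each element a generates a cyclic subgroup ⟨a⟩; distinct elements may generate the same one (a cyclic group of order d has φ(d) generators).
Cyclic subgroups by order — order 1: 1; order 2: 7; order 3: 1; order 6: 7.
Total: 16.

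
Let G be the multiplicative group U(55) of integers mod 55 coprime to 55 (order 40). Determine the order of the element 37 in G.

20

Compute successive powers of 37 mod 55: 37, 49, 53, 36, 12, 4, 38, 31, …; 37^20 ≡ 1 (mod 55).
So |⟨37⟩| = 20.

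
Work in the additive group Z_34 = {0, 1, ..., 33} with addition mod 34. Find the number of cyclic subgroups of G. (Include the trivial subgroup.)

4

A cyclic subgroup of order d is generated by each of its φ(d) elements of order d, so the cyclic subgroups of order d number (#elements of order d)/φ(d).
Cyclic subgroups by order — order 1: 1; order 2: 1; order 17: 1; order 34: 1.
Total: 4.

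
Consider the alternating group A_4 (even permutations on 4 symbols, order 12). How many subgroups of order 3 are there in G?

4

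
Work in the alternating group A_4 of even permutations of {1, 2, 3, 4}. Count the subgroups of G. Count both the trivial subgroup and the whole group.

10

|G| = 12, so by Lagrange every subgroup order divides 12. Divisors: 1, 2, 3, 4, 6, 12.
Subgroups by order — order 1: 1; order 2: 3; order 3: 4; order 4: 1; order 6: 0; order 12: 1.
Total: 1 + 3 + 4 + 1 + 0 + 1 = 10.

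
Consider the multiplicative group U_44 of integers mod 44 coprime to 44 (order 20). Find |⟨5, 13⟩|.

10

|⟨5⟩| = 5 and |⟨13⟩| = 10, so |H| is a multiple of lcm(5, 10) = 10 and divides |G| = 20.
Closing under the operation: H = {1, 5, 9, 13, 17, 21, 25, 29, 37, 41}, so |H| = 10.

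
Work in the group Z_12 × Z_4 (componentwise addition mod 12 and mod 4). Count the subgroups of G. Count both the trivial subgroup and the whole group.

30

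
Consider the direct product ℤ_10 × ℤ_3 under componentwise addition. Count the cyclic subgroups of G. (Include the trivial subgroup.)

Group the elements of G by the cyclic subgroup they generate; each cyclic subgroup of order d accounts for φ(d) elements.
Cyclic subgroups by order — order 1: 1; order 2: 1; order 3: 1; order 5: 1; order 6: 1; order 10: 1; order 15: 1; order 30: 1.
Total: 8.

8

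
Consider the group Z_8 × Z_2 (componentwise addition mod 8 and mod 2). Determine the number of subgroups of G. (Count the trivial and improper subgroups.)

11

|G| = 16, so by Lagrange every subgroup order divides 16. Divisors: 1, 2, 4, 8, 16.
Subgroups by order — order 1: 1; order 2: 3; order 4: 3; order 8: 3; order 16: 1.
Total: 1 + 3 + 3 + 3 + 1 = 11.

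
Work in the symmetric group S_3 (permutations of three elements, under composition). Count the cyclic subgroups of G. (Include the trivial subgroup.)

Each element a generates a cyclic subgroup ⟨a⟩; distinct elements may generate the same one (a cyclic group of order d has φ(d) generators).
Cyclic subgroups by order — order 1: 1; order 2: 3; order 3: 1.
Total: 5.

5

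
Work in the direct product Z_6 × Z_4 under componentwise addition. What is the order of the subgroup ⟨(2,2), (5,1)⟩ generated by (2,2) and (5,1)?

12

|⟨(2,2)⟩| = 6 and |⟨(5,1)⟩| = 12, so |H| is a multiple of lcm(6, 12) = 12 and divides |G| = 24.
Closing under the operation: H = {(0,0), (0,2), (1,1), (1,3), (2,0), (2,2), (3,1), (3,3), (4,0), (4,2), (5,1), (5,3)}, so |H| = 12.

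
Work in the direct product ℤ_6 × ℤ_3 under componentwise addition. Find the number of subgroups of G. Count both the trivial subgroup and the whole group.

12

|G| = 18, so by Lagrange every subgroup order divides 18. Divisors: 1, 2, 3, 6, 9, 18.
Subgroups by order — order 1: 1; order 2: 1; order 3: 4; order 6: 4; order 9: 1; order 18: 1.
Total: 1 + 1 + 4 + 4 + 1 + 1 = 12.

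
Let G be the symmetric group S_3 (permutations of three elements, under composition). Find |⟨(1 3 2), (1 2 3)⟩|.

|⟨(1 3 2)⟩| = 3 and |⟨(1 2 3)⟩| = 3, so |H| is a multiple of lcm(3, 3) = 3 and divides |G| = 6.
Closing under the operation: H = {e, (1 2 3), (1 3 2)}, so |H| = 3.

3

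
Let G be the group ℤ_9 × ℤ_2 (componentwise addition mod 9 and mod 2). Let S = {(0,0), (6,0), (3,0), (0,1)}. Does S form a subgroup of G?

|S| = 4 does not divide |G| = 18, so by Lagrange S is not a subgroup.

No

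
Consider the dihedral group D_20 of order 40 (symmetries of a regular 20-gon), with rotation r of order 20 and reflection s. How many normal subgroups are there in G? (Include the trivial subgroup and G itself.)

9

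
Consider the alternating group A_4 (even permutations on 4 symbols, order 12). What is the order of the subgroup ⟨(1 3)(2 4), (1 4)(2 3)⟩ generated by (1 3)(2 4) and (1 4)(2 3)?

|⟨(1 3)(2 4)⟩| = 2 and |⟨(1 4)(2 3)⟩| = 2, so |H| is a multiple of lcm(2, 2) = 2 and divides |G| = 12.
Closing under the operation: H = {e, (1 2)(3 4), (1 3)(2 4), (1 4)(2 3)}, so |H| = 4.

4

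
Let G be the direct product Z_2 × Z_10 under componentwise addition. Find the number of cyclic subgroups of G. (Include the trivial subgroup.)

8

Each element a generates a cyclic subgroup ⟨a⟩; distinct elements may generate the same one (a cyclic group of order d has φ(d) generators).
Cyclic subgroups by order — order 1: 1; order 2: 3; order 5: 1; order 10: 3.
Total: 8.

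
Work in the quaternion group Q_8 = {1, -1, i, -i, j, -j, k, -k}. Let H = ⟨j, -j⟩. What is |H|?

|⟨j⟩| = 4 and |⟨-j⟩| = 4, so |H| is a multiple of lcm(4, 4) = 4 and divides |G| = 8.
Closing under the operation: H = {1, -1, j, -j}, so |H| = 4.

4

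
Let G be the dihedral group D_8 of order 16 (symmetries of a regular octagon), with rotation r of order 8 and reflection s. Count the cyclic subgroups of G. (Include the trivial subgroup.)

12

Each element a generates a cyclic subgroup ⟨a⟩; distinct elements may generate the same one (a cyclic group of order d has φ(d) generators).
Cyclic subgroups by order — order 1: 1; order 2: 9; order 4: 1; order 8: 1.
Total: 12.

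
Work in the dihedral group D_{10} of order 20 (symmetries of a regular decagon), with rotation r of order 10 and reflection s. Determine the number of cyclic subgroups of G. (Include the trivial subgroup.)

A cyclic subgroup of order d is generated by each of its φ(d) elements of order d, so the cyclic subgroups of order d number (#elements of order d)/φ(d).
Cyclic subgroups by order — order 1: 1; order 2: 11; order 5: 1; order 10: 1.
Total: 14.

14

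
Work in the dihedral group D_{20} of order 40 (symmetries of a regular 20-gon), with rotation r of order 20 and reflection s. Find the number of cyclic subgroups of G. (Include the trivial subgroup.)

26

Each element a generates a cyclic subgroup ⟨a⟩; distinct elements may generate the same one (a cyclic group of order d has φ(d) generators).
Cyclic subgroups by order — order 1: 1; order 2: 21; order 4: 1; order 5: 1; order 10: 1; order 20: 1.
Total: 26.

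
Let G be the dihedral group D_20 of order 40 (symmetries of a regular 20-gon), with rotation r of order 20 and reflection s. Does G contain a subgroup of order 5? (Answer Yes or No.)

Yes

5 | 40. A subgroup of order 5 is {e, r^4, r^8, r^12, r^16}.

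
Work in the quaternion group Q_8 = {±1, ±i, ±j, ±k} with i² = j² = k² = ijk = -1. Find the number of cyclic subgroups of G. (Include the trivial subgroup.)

5

A cyclic subgroup of order d is generated by each of its φ(d) elements of order d, so the cyclic subgroups of order d number (#elements of order d)/φ(d).
Cyclic subgroups by order — order 1: 1; order 2: 1; order 4: 3.
Total: 5.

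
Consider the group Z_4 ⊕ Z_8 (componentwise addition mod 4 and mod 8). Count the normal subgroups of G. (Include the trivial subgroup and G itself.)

22

G is abelian, so every subgroup is normal.
G has 22 subgroups in total, hence 22 normal subgroups.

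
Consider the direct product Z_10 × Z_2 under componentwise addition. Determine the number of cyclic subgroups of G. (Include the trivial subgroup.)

8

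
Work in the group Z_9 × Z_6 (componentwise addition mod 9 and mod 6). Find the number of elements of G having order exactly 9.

An element (a,b) has order lcm(ord(a), ord(b)); count pairs with lcm equal to 9.
Enumerating gives 18 such elements.

18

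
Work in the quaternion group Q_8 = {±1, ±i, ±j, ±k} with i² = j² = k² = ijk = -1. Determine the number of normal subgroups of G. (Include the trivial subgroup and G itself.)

6

G has 6 subgroups. Checking conjugation-invariance by order — order 1: 1/1 normal; order 2: 1/1 normal; order 4: 3/3 normal; order 8: 1/1 normal.
Total normal subgroups: 6.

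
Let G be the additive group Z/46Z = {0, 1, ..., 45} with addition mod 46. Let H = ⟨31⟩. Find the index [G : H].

|⟨31⟩| = 46 and |G| = 46.
By Lagrange, [G : H] = |G|/|H| = 46/46 = 1.

1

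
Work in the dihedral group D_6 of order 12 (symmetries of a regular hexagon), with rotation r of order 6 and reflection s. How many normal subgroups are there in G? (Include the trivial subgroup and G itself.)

7

G has 16 subgroups. Checking conjugation-invariance by order — order 1: 1/1 normal; order 2: 1/7 normal; order 3: 1/1 normal; order 4: 0/3 normal; order 6: 3/3 normal; order 12: 1/1 normal.
Total normal subgroups: 7.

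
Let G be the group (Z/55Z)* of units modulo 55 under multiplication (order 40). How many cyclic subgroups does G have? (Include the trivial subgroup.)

12

Group the elements of G by the cyclic subgroup they generate; each cyclic subgroup of order d accounts for φ(d) elements.
Cyclic subgroups by order — order 1: 1; order 2: 3; order 4: 2; order 5: 1; order 10: 3; order 20: 2.
Total: 12.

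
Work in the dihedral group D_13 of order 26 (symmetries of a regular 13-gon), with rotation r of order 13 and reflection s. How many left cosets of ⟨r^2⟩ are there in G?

|⟨r^2⟩| = 13 and |G| = 26.
By Lagrange, [G : H] = |G|/|H| = 26/13 = 2.

2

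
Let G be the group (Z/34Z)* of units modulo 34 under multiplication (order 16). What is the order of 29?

16

Compute successive powers of 29 mod 34: 29, 25, 11, 13, 3, 19, 7, 33, …; 29^16 ≡ 1 (mod 34).
So |⟨29⟩| = 16.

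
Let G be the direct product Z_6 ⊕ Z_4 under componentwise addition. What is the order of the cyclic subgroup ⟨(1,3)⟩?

The order of (1,3) in Z_6 × Z_4 is lcm(ord(1) in Z_6, ord(3) in Z_4).
ord(1) = 6 and ord(3) = 4, so |⟨(1,3)⟩| = lcm(6, 4) = 12.

12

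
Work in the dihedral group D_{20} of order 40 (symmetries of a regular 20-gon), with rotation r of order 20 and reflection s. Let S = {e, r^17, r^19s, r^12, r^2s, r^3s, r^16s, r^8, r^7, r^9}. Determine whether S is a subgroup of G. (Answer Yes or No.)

r^9 ∈ S but its inverse r^11 ∉ S, so S is not a subgroup.

No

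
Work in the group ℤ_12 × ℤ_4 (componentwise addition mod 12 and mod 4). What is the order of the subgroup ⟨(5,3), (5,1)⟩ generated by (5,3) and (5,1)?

|⟨(5,3)⟩| = 12 and |⟨(5,1)⟩| = 12, so |H| is a multiple of lcm(12, 12) = 12 and divides |G| = 48.
Closing under the operation: H = {(0,0), (0,2), (1,1), (1,3), (2,0), (2,2), (3,1), (3,3), (4,0), (4,2), (5,1), (5,3), (6,0), (6,2), (7,1), (7,3), (8,0), (8,2), (9,1), (9,3), (10,0), (10,2), (11,1), (11,3)}, so |H| = 24.

24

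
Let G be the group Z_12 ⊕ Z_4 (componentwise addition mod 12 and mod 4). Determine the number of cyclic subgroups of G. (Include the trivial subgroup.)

20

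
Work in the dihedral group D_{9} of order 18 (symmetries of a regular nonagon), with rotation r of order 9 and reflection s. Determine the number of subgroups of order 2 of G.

|G| = 18 and 2 | 18, so subgroups of order 2 are possible by Lagrange.
The subgroups of order 2 are: {e, r^2s}; {e, r^3s}; {e, r^4s}; {e, r^5s}; … (9 in all).
So G has 9 subgroups of order 2.

9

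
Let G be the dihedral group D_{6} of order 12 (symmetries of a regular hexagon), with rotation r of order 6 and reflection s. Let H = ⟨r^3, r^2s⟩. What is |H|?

4

|⟨r^3⟩| = 2 and |⟨r^2s⟩| = 2, so |H| is a multiple of lcm(2, 2) = 2 and divides |G| = 12.
Closing under the operation: H = {e, r^3, r^2s, r^5s}, so |H| = 4.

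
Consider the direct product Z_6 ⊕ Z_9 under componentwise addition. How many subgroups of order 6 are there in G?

|G| = 54 and 6 | 54, so subgroups of order 6 are possible by Lagrange.
The subgroups of order 6 are: {(0,0), (0,3), (0,6), (3,0), (3,3), (3,6)}; {(0,0), (1,0), (2,0), (3,0), (4,0), (5,0)}; {(0,0), (1,3), (2,6), (3,0), (4,3), (5,6)}; {(0,0), (1,6), (2,3), (3,0), (4,6), (5,3)}.
So G has 4 subgroups of order 6.

4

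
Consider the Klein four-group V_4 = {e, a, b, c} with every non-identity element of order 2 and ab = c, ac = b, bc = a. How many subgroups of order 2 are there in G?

3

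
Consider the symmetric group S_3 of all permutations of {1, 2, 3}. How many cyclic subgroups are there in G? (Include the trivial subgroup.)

Each element a generates a cyclic subgroup ⟨a⟩; distinct elements may generate the same one (a cyclic group of order d has φ(d) generators).
Cyclic subgroups by order — order 1: 1; order 2: 3; order 3: 1.
Total: 5.

5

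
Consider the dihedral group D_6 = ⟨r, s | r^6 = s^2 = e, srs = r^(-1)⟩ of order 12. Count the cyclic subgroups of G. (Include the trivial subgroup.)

10

A cyclic subgroup of order d is generated by each of its φ(d) elements of order d, so the cyclic subgroups of order d number (#elements of order d)/φ(d).
Cyclic subgroups by order — order 1: 1; order 2: 7; order 3: 1; order 6: 1.
Total: 10.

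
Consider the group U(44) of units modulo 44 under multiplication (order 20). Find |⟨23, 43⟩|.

4

|⟨23⟩| = 2 and |⟨43⟩| = 2, so |H| is a multiple of lcm(2, 2) = 2 and divides |G| = 20.
Closing under the operation: H = {1, 21, 23, 43}, so |H| = 4.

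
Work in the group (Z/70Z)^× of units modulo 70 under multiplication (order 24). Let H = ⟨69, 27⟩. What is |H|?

|⟨69⟩| = 2 and |⟨27⟩| = 4, so |H| is a multiple of lcm(2, 4) = 4 and divides |G| = 24.
Closing under the operation: H = {1, 13, 27, 29, 41, 43, 57, 69}, so |H| = 8.

8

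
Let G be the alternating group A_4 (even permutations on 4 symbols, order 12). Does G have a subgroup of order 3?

Yes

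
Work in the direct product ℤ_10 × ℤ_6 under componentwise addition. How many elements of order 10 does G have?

An element (a,b) has order lcm(ord(a), ord(b)); count pairs with lcm equal to 10.
Enumerating gives 12 such elements.

12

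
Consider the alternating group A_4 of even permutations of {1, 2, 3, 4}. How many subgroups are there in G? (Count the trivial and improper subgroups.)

10

|G| = 12, so by Lagrange every subgroup order divides 12. Divisors: 1, 2, 3, 4, 6, 12.
Subgroups by order — order 1: 1; order 2: 3; order 3: 4; order 4: 1; order 6: 0; order 12: 1.
Total: 1 + 3 + 4 + 1 + 0 + 1 = 10.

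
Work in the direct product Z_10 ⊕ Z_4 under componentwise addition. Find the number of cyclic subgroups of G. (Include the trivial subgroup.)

12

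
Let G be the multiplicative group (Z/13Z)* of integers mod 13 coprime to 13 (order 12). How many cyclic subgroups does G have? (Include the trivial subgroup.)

Group the elements of G by the cyclic subgroup they generate; each cyclic subgroup of order d accounts for φ(d) elements.
Cyclic subgroups by order — order 1: 1; order 2: 1; order 3: 1; order 4: 1; order 6: 1; order 12: 1.
Total: 6.

6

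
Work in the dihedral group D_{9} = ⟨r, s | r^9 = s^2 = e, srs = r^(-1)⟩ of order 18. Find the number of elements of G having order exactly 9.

The elements of order 9 are: r, r^2, r^4, r^5, r^7, r^8.
That's 6.

6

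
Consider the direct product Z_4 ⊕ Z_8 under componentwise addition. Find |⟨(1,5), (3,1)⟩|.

16

|⟨(1,5)⟩| = 8 and |⟨(3,1)⟩| = 8, so |H| is a multiple of lcm(8, 8) = 8 and divides |G| = 32.
Closing under the operation: H = {(0,0), (0,2), (0,4), (0,6), (1,1), (1,3), (1,5), (1,7), (2,0), (2,2), (2,4), (2,6), (3,1), (3,3), (3,5), (3,7)}, so |H| = 16.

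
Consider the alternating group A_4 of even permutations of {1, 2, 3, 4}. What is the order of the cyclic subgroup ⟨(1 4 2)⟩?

3

Computing powers of (1 4 2): the smallest k with ((1 4 2))^k = e is k = 3.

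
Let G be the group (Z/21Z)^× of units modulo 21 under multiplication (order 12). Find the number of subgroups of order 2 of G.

3

|G| = 12 and 2 | 12, so subgroups of order 2 are possible by Lagrange.
The subgroups of order 2 are: {1, 13}; {1, 20}; {1, 8}.
So G has 3 subgroups of order 2.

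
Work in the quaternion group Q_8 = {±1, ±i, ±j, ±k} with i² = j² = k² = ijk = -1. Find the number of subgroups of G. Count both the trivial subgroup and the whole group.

6

|G| = 8, so by Lagrange every subgroup order divides 8. Divisors: 1, 2, 4, 8.
Subgroups by order — order 1: 1; order 2: 1; order 4: 3; order 8: 1.
Total: 1 + 1 + 3 + 1 = 6.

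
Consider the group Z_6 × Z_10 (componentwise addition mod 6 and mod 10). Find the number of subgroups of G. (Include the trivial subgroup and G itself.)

20

|G| = 60, so by Lagrange every subgroup order divides 60. Divisors: 1, 2, 3, 4, 5, 6, 10, 12, 15, 20, 30, 60.
Subgroups by order — order 1: 1; order 2: 3; order 3: 1; order 4: 1; order 5: 1; order 6: 3; order 10: 3; order 12: 1; order 15: 1; order 20: 1; order 30: 3; order 60: 1.
Total: 1 + 3 + 1 + 1 + 1 + 3 + 3 + 1 + 1 + 1 + 3 + 1 = 20.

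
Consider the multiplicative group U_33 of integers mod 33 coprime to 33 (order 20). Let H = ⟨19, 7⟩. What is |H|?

10

|⟨19⟩| = 10 and |⟨7⟩| = 10, so |H| is a multiple of lcm(10, 10) = 10 and divides |G| = 20.
Closing under the operation: H = {1, 4, 7, 10, 13, 16, 19, 25, 28, 31}, so |H| = 10.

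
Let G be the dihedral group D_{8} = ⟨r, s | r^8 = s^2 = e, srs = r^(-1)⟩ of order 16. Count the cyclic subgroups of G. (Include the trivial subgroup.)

A cyclic subgroup of order d is generated by each of its φ(d) elements of order d, so the cyclic subgroups of order d number (#elements of order d)/φ(d).
Cyclic subgroups by order — order 1: 1; order 2: 9; order 4: 1; order 8: 1.
Total: 12.

12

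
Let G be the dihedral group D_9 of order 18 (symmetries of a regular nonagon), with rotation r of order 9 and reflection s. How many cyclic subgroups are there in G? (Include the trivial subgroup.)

12

A cyclic subgroup of order d is generated by each of its φ(d) elements of order d, so the cyclic subgroups of order d number (#elements of order d)/φ(d).
Cyclic subgroups by order — order 1: 1; order 2: 9; order 3: 1; order 9: 1.
Total: 12.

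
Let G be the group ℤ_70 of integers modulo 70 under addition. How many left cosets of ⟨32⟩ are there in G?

2

|⟨32⟩| = 35 and |G| = 70.
By Lagrange, [G : H] = |G|/|H| = 70/35 = 2.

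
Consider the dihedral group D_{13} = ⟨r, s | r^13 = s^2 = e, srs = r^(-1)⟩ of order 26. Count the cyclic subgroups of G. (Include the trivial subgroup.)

15

Each element a generates a cyclic subgroup ⟨a⟩; distinct elements may generate the same one (a cyclic group of order d has φ(d) generators).
Cyclic subgroups by order — order 1: 1; order 2: 13; order 13: 1.
Total: 15.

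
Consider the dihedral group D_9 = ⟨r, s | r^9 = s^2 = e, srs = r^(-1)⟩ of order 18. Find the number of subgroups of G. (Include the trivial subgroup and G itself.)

16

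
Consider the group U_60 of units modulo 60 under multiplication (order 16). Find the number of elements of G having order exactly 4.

8

The elements of order 4 are: 7, 13, 17, 23, 37, 43, 47, 53.
That's 8.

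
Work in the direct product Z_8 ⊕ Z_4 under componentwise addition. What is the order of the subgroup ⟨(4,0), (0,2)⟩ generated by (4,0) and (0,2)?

4

|⟨(4,0)⟩| = 2 and |⟨(0,2)⟩| = 2, so |H| is a multiple of lcm(2, 2) = 2 and divides |G| = 32.
Closing under the operation: H = {(0,0), (0,2), (4,0), (4,2)}, so |H| = 4.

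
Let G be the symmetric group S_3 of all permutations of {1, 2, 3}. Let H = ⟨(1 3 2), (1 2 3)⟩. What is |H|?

3

|⟨(1 3 2)⟩| = 3 and |⟨(1 2 3)⟩| = 3, so |H| is a multiple of lcm(3, 3) = 3 and divides |G| = 6.
Closing under the operation: H = {e, (1 2 3), (1 3 2)}, so |H| = 3.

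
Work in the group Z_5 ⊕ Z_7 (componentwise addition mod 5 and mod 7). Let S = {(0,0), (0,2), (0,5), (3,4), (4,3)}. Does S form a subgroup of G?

No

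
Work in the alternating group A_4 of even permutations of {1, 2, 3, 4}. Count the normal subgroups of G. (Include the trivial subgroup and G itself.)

G has 10 subgroups. Checking conjugation-invariance by order — order 1: 1/1 normal; order 2: 0/3 normal; order 3: 0/4 normal; order 4: 1/1 normal; order 12: 1/1 normal.
Total normal subgroups: 3.

3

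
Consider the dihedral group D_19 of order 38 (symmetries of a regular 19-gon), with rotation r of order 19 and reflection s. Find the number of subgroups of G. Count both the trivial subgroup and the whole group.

22

|G| = 38, so by Lagrange every subgroup order divides 38. Divisors: 1, 2, 19, 38.
Subgroups by order — order 1: 1; order 2: 19; order 19: 1; order 38: 1.
Total: 1 + 19 + 1 + 1 = 22.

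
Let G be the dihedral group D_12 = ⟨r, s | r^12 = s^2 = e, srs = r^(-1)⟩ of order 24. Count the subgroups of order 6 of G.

5

|G| = 24 and 6 | 24, so subgroups of order 6 are possible by Lagrange.
The subgroups of order 6 are: {e, r^2, r^4, r^6, r^8, r^10}; {e, r^4, r^8, r^2s, r^6s, r^10s}; {e, r^4, r^8, r^3s, r^7s, r^11s}; {e, r^4, r^8, s, r^4s, r^8s}; … (5 in all).
So G has 5 subgroups of order 6.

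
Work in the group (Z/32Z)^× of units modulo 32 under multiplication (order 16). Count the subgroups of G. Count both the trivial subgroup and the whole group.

|G| = 16, so by Lagrange every subgroup order divides 16. Divisors: 1, 2, 4, 8, 16.
Subgroups by order — order 1: 1; order 2: 3; order 4: 3; order 8: 3; order 16: 1.
Total: 1 + 3 + 3 + 3 + 1 = 11.

11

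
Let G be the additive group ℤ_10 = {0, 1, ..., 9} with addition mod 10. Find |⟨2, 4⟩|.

|⟨2⟩| = 5 and |⟨4⟩| = 5, so |H| is a multiple of lcm(5, 5) = 5 and divides |G| = 10.
Closing under the operation: H = {0, 2, 4, 6, 8}, so |H| = 5.

5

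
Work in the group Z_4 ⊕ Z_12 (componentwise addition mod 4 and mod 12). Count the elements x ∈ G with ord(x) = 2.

An element (a,b) has order lcm(ord(a), ord(b)); count pairs with lcm equal to 2.
Enumerating gives 3 such elements.

3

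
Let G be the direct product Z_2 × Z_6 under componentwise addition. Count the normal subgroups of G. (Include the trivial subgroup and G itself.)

10

G is abelian, so every subgroup is normal.
G has 10 subgroups in total, hence 10 normal subgroups.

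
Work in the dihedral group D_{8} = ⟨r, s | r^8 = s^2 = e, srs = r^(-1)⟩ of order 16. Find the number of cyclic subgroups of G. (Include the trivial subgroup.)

12

Group the elements of G by the cyclic subgroup they generate; each cyclic subgroup of order d accounts for φ(d) elements.
Cyclic subgroups by order — order 1: 1; order 2: 9; order 4: 1; order 8: 1.
Total: 12.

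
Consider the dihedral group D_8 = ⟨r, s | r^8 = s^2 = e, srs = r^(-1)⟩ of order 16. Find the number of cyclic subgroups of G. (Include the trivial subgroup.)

12

A cyclic subgroup of order d is generated by each of its φ(d) elements of order d, so the cyclic subgroups of order d number (#elements of order d)/φ(d).
Cyclic subgroups by order — order 1: 1; order 2: 9; order 4: 1; order 8: 1.
Total: 12.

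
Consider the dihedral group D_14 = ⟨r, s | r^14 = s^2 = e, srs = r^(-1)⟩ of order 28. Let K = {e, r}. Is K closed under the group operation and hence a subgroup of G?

r ∈ K but its inverse r^13 ∉ K, so K is not a subgroup.

No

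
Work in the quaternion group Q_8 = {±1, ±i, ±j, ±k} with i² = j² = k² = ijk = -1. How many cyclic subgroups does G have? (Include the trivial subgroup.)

Each element a generates a cyclic subgroup ⟨a⟩; distinct elements may generate the same one (a cyclic group of order d has φ(d) generators).
Cyclic subgroups by order — order 1: 1; order 2: 1; order 4: 3.
Total: 5.

5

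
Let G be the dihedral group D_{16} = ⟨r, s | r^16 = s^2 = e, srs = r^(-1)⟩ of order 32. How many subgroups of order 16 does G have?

|G| = 32 and 16 | 32, so subgroups of order 16 are possible by Lagrange.
The subgroups of order 16 are: {e, r, r^2, r^3, r^4, r^5, r^6, r^7, r^8, r^9, r^10, r^11, r^12, r^13, r^14, r^15}; {e, r^2, r^4, r^6, r^8, r^10, r^12, r^14, s, r^2s, r^4s, r^6s, r^8s, r^10s, r^12s, r^14s}; {e, r^2, r^4, r^6, r^8, r^10, r^12, r^14, rs, r^3s, r^5s, r^7s, r^9s, r^11s, r^13s, r^15s}.
So G has 3 subgroups of order 16.

3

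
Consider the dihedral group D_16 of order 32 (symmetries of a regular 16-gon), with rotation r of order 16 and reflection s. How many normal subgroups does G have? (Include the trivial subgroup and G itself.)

G has 36 subgroups. Checking conjugation-invariance by order — order 1: 1/1 normal; order 2: 1/17 normal; order 4: 1/9 normal; order 8: 1/5 normal; order 16: 3/3 normal; order 32: 1/1 normal.
Total normal subgroups: 8.

8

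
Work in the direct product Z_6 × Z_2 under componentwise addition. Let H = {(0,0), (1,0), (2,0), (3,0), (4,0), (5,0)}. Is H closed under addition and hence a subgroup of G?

|H| = 6 divides |G| = 12, consistent with Lagrange.
H contains the identity, every element's inverse is in H, and H is closed under +: it is a subgroup.
In fact H = ⟨(5,0)⟩.

Yes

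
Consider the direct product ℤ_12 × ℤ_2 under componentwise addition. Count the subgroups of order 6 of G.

|G| = 24 and 6 | 24, so subgroups of order 6 are possible by Lagrange.
The subgroups of order 6 are: {(0,0), (0,1), (4,0), (4,1), (8,0), (8,1)}; {(0,0), (2,0), (4,0), (6,0), (8,0), (10,0)}; {(0,0), (2,1), (4,0), (6,1), (8,0), (10,1)}.
So G has 3 subgroups of order 6.

3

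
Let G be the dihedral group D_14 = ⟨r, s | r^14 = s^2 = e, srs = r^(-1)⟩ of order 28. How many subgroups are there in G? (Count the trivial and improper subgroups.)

28

|G| = 28, so by Lagrange every subgroup order divides 28. Divisors: 1, 2, 4, 7, 14, 28.
Subgroups by order — order 1: 1; order 2: 15; order 4: 7; order 7: 1; order 14: 3; order 28: 1.
Total: 1 + 15 + 7 + 1 + 3 + 1 = 28.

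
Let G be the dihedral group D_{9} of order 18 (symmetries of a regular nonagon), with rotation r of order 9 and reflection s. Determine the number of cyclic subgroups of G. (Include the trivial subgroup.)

12

Each element a generates a cyclic subgroup ⟨a⟩; distinct elements may generate the same one (a cyclic group of order d has φ(d) generators).
Cyclic subgroups by order — order 1: 1; order 2: 9; order 3: 1; order 9: 1.
Total: 12.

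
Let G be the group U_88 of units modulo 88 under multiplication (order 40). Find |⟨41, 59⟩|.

|⟨41⟩| = 10 and |⟨59⟩| = 10, so |H| is a multiple of lcm(10, 10) = 10 and divides |G| = 40.
Closing under the operation: H = {1, 3, 9, 17, 19, 25, 27, 35, 41, 43, 49, 51, 57, 59, 65, 67, 73, 75, 81, 83}, so |H| = 20.

20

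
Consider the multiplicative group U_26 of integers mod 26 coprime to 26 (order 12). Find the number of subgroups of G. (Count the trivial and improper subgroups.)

6

|G| = 12, so by Lagrange every subgroup order divides 12. Divisors: 1, 2, 3, 4, 6, 12.
Subgroups by order — order 1: 1; order 2: 1; order 3: 1; order 4: 1; order 6: 1; order 12: 1.
Total: 1 + 1 + 1 + 1 + 1 + 1 = 6.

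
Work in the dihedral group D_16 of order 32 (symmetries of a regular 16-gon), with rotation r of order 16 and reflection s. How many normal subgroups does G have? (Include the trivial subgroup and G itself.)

G has 36 subgroups. Checking conjugation-invariance by order — order 1: 1/1 normal; order 2: 1/17 normal; order 4: 1/9 normal; order 8: 1/5 normal; order 16: 3/3 normal; order 32: 1/1 normal.
Total normal subgroups: 8.

8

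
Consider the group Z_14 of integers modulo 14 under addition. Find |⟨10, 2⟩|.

7

|⟨10⟩| = 7 and |⟨2⟩| = 7, so |H| is a multiple of lcm(7, 7) = 7 and divides |G| = 14.
Closing under the operation: H = {0, 2, 4, 6, 8, 10, 12}, so |H| = 7.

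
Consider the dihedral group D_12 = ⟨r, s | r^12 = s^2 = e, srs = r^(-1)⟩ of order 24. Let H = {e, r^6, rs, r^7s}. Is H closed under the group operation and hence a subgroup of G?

|H| = 4 divides |G| = 24, consistent with Lagrange.
H contains the identity, every element's inverse is in H, and H is closed under ·: it is a subgroup.

Yes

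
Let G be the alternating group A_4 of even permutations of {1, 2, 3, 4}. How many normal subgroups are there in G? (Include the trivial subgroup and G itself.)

3

G has 10 subgroups. Checking conjugation-invariance by order — order 1: 1/1 normal; order 2: 0/3 normal; order 3: 0/4 normal; order 4: 1/1 normal; order 12: 1/1 normal.
Total normal subgroups: 3.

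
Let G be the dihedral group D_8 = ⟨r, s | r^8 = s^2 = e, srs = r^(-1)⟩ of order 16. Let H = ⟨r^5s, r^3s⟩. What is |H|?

|⟨r^5s⟩| = 2 and |⟨r^3s⟩| = 2, so |H| is a multiple of lcm(2, 2) = 2 and divides |G| = 16.
Closing under the operation: H = {e, r^2, r^4, r^6, rs, r^3s, r^5s, r^7s}, so |H| = 8.

8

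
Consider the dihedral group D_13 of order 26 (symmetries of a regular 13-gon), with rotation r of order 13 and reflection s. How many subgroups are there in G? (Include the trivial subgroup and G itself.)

|G| = 26, so by Lagrange every subgroup order divides 26. Divisors: 1, 2, 13, 26.
Subgroups by order — order 1: 1; order 2: 13; order 13: 1; order 26: 1.
Total: 1 + 13 + 1 + 1 = 16.

16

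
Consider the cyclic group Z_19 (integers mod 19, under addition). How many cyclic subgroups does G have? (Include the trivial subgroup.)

Group the elements of G by the cyclic subgroup they generate; each cyclic subgroup of order d accounts for φ(d) elements.
Cyclic subgroups by order — order 1: 1; order 19: 1.
Total: 2.

2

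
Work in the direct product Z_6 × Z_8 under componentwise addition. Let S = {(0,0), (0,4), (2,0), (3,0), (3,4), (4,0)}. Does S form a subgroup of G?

No

Closure fails: (4,0) + (0,4) = (4,4) ∉ S. So S is not a subgroup.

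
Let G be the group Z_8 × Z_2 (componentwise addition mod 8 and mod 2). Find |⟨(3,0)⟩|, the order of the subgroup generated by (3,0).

The order of (3,0) in Z_8 × Z_2 is lcm(ord(3) in Z_8, ord(0) in Z_2).
ord(3) = 8 and ord(0) = 1, so |⟨(3,0)⟩| = lcm(8, 1) = 8.

8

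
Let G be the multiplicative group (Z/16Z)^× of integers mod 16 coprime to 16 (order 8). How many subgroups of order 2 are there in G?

|G| = 8 and 2 | 8, so subgroups of order 2 are possible by Lagrange.
The subgroups of order 2 are: {1, 15}; {1, 7}; {1, 9}.
So G has 3 subgroups of order 2.

3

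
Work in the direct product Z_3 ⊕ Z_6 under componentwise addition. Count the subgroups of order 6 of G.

4

|G| = 18 and 6 | 18, so subgroups of order 6 are possible by Lagrange.
The subgroups of order 6 are: {(0,0), (0,1), (0,2), (0,3), (0,4), (0,5)}; {(0,0), (0,3), (1,0), (1,3), (2,0), (2,3)}; {(0,0), (0,3), (1,1), (1,4), (2,2), (2,5)}; {(0,0), (0,3), (1,2), (1,5), (2,1), (2,4)}.
So G has 4 subgroups of order 6.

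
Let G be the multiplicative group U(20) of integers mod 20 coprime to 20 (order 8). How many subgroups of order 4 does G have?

|G| = 8 and 4 | 8, so subgroups of order 4 are possible by Lagrange.
The subgroups of order 4 are: {1, 9, 11, 19}; {1, 9, 13, 17}; {1, 3, 7, 9}.
So G has 3 subgroups of order 4.

3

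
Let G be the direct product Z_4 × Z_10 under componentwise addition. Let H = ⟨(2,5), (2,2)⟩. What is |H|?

|⟨(2,5)⟩| = 2 and |⟨(2,2)⟩| = 10, so |H| is a multiple of lcm(2, 10) = 10 and divides |G| = 40.
Closing under the operation: H = {(0,0), (0,1), (0,2), (0,3), (0,4), (0,5), (0,6), (0,7), (0,8), (0,9), (2,0), (2,1), (2,2), (2,3), (2,4), (2,5), (2,6), (2,7), (2,8), (2,9)}, so |H| = 20.

20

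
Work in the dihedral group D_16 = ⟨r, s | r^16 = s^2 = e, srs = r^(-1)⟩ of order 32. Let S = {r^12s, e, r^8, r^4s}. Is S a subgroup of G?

Yes

|S| = 4 divides |G| = 32, consistent with Lagrange.
S contains the identity, every element's inverse is in S, and S is closed under ·: it is a subgroup.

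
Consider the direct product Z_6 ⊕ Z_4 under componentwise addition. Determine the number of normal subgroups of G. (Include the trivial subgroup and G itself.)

16

G is abelian, so every subgroup is normal.
G has 16 subgroups in total, hence 16 normal subgroups.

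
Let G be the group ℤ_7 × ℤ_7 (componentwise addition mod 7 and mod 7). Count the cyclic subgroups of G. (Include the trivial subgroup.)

Group the elements of G by the cyclic subgroup they generate; each cyclic subgroup of order d accounts for φ(d) elements.
Cyclic subgroups by order — order 1: 1; order 7: 8.
Total: 9.

9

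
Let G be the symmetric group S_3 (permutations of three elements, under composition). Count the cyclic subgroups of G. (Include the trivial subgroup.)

5

Group the elements of G by the cyclic subgroup they generate; each cyclic subgroup of order d accounts for φ(d) elements.
Cyclic subgroups by order — order 1: 1; order 2: 3; order 3: 1.
Total: 5.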